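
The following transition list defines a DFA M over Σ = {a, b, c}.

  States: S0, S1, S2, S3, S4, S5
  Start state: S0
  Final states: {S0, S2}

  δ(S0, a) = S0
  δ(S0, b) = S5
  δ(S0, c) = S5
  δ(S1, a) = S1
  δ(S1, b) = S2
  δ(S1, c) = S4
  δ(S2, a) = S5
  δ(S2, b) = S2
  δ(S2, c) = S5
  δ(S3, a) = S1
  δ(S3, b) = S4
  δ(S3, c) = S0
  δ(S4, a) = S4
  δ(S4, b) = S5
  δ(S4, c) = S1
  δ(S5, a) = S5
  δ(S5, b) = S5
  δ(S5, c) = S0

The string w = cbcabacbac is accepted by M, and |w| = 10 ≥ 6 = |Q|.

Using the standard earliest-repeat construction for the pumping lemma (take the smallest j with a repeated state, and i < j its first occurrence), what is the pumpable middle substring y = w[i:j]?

b

Run of M on w = c b c a b a c b a c:
  step 0: S0  (start)
  step 1: S5  (read c: S0→S5)
  step 2: S5  (read b: S5→S5)   ← first repeat (S5 seen earlier)
  step 3: S0  (read c: S5→S0)
  step 4: S0  (read a: S0→S0)
  step 5: S5  (read b: S0→S5)
  step 6: S5  (read a: S5→S5)
  step 7: S0  (read c: S5→S0)
  step 8: S5  (read b: S0→S5)
  step 9: S5  (read a: S5→S5)
  step 10: S0  (read c: S5→S0)

So i = 1, j = 2, giving x = w[0:1] = c, y = w[1:2] = b, z = w[2:10] = cabacbac.
Check: |xy| = 2 ≤ 6 and |y| = 1 ≥ 1. Reading y takes M from S5 back to S5, so every xyⁱz is accepted.
The DFA has 6 states, so the proof of the pumping lemma guarantees a repeated state among the first 6+1 visited; the segment between the two visits is the pumpable y.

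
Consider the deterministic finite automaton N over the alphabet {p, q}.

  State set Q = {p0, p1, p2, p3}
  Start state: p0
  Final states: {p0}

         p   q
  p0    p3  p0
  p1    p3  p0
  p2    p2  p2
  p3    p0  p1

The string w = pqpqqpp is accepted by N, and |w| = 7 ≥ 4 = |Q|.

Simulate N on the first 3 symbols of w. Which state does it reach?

p3

State sequence: p0 -p-> p3 -q-> p1 -p-> p3

After reading 3 characters, N is in state p3.
(This kind of state-tracing is the core of the pumping-lemma construction: with 4 states, pigeonhole forces a repeat within the first 4 steps.)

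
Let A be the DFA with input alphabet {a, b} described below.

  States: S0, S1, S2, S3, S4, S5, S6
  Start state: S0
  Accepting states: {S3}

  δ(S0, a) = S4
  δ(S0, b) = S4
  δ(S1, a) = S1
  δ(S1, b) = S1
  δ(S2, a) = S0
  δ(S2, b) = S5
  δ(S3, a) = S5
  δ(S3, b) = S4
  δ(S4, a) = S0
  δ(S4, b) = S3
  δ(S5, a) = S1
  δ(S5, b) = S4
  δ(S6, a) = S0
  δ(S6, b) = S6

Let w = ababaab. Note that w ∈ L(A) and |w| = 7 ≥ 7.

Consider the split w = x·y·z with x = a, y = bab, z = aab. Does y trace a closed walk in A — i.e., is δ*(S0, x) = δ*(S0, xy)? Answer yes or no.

yes

State sequence: S0 -a-> S4 -b-> S3 -a-> S5 -b-> S4

After x (step 1): S4. After xy (step 4): S4.
They match, so y = bab drives A around a cycle from S4 back to itself; pumping y any number of times keeps A in S4 before reading z, and xyⁱz ∈ L(A) for every i ≥ 0.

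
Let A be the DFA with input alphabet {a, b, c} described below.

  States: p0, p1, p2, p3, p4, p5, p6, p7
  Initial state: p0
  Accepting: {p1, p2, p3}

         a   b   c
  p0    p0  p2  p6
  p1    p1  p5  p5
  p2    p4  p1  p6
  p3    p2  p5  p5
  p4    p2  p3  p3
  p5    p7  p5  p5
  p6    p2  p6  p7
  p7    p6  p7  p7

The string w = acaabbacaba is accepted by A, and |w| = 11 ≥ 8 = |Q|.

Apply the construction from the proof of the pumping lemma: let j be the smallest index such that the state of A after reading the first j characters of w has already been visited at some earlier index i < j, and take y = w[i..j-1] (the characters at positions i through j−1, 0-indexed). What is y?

a

State sequence: p0 -a-> p0 -c-> p6 -a-> p2 -a-> p4 -b-> p3 -b-> p5 -a-> p7 -c-> p7 -a-> p6 -b-> p6 -a-> p2
First repeat at step 1: p0 was already visited.

So i = 0, j = 1, giving x = w[0:0] = ε, y = w[0:1] = a, z = w[1:11] = caabbacaba.
Check: |xy| = 1 ≤ 8 and |y| = 1 ≥ 1. Reading y takes A from p0 back to p0, so every xyⁱz is accepted.
Since A has 8 states, any run of length ≥ 8 visits 8+1 states, so by pigeonhole some state repeats within the first 8 steps — that repeat gives the pumpable loop.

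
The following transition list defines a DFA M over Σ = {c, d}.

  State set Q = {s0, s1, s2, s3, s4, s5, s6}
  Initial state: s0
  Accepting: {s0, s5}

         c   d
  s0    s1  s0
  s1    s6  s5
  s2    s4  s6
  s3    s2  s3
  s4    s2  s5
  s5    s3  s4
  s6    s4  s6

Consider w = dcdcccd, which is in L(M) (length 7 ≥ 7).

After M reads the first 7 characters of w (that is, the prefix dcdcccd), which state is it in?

Run of M on the first 7 characters of w = d c d c c c d:
  step 0: s0  (start)
  step 1: s0  (read d: s0→s0)
  step 2: s1  (read c: s0→s1)
  step 3: s5  (read d: s1→s5)
  step 4: s3  (read c: s5→s3)
  step 5: s2  (read c: s3→s2)
  step 6: s4  (read c: s2→s4)
  step 7: s5  (read d: s4→s5)

After reading 7 characters, M is in state s5.
(This kind of state-tracing is the core of the pumping-lemma construction: with 7 states, pigeonhole forces a repeat within the first 7 steps.)

s5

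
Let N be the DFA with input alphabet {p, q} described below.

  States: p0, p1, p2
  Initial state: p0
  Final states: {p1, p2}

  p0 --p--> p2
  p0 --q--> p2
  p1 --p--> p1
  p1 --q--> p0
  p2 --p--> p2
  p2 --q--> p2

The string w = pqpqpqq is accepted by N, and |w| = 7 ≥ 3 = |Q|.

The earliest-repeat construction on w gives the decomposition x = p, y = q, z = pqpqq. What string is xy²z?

xy^2z = p·q·q·pqpqq = pqqpqpqq.
Reading y = q takes N from p2 back to p2, so after x·y·y the machine is still in p2, and z then leads to the accepting state p2. Hence pqqpqpqq ∈ L(N).

pqqpqpqq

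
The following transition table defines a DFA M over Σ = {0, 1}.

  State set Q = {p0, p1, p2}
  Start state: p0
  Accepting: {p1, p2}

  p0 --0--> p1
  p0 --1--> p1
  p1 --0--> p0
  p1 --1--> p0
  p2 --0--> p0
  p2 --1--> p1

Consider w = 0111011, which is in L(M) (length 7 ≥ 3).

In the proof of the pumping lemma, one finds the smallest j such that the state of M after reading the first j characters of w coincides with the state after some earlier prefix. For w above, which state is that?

p0

State sequence: p0 -0-> p1 -1-> p0 -1-> p1 -1-> p0 -0-> p1 -1-> p0 -1-> p1
First repeat at step 2: p0 was already visited.

The earliest repeat is at step j = 2: M is in p0, which it already visited at step i = 0.
Pumping length from the standard proof: p = 3 (the number of states). The repeated state found above gives |xy| = j ≤ 3 and |y| = j − i ≥ 1.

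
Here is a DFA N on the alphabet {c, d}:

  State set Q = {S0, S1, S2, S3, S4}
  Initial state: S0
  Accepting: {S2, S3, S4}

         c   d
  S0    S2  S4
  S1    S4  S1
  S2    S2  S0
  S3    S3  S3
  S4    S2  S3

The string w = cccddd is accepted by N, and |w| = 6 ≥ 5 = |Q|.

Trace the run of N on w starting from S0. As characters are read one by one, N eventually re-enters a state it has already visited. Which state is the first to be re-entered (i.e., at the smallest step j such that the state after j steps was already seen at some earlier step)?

S2

Run of N on w = c c c d d d:
  step 0: S0  (start)
  step 1: S2  (read c: S0→S2)
  step 2: S2  (read c: S2→S2)   ← first repeat (S2 seen earlier)
  step 3: S2  (read c: S2→S2)
  step 4: S0  (read d: S2→S0)
  step 5: S4  (read d: S0→S4)
  step 6: S3  (read d: S4→S3)

The earliest repeat is at step j = 2: N is in S2, which it already visited at step i = 1.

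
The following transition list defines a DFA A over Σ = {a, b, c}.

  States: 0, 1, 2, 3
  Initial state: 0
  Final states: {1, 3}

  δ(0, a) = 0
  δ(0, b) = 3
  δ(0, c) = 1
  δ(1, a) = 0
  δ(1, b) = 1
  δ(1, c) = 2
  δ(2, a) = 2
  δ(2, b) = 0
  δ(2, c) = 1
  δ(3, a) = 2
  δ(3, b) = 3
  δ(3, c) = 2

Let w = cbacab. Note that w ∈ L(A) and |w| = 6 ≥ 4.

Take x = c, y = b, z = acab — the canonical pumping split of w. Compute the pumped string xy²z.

cbbacab

xy^2z = c·b·b·acab = cbbacab.
Reading y = b takes A from 1 back to 1, so after x·y·y the machine is still in 1, and z then leads to the accepting state 3. Hence cbbacab ∈ L(A).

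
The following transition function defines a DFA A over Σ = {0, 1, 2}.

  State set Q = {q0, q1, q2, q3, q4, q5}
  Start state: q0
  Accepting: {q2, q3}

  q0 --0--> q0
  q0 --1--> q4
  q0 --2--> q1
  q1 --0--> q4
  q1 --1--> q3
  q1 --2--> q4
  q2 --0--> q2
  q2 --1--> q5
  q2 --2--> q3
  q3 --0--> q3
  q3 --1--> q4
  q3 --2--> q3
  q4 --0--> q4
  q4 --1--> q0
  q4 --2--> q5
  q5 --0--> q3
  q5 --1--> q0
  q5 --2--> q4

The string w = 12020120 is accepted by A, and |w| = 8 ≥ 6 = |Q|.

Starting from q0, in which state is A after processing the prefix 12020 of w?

State sequence: q0 -1-> q4 -2-> q5 -0-> q3 -2-> q3 -0-> q3

After reading 5 characters, A is in state q3.

q3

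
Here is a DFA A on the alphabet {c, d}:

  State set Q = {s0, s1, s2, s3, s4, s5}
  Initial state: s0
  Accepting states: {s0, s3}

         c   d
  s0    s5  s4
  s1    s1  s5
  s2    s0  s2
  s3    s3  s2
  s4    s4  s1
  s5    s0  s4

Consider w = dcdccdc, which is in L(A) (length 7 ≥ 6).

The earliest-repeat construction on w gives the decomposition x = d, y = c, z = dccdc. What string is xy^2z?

dccdccdc

xy^2z = d·c·c·dccdc = dccdccdc.
Reading y = c takes A from s4 back to s4, so after x·y·y the machine is still in s4, and z then leads to the accepting state s0. Hence dccdccdc ∈ L(A).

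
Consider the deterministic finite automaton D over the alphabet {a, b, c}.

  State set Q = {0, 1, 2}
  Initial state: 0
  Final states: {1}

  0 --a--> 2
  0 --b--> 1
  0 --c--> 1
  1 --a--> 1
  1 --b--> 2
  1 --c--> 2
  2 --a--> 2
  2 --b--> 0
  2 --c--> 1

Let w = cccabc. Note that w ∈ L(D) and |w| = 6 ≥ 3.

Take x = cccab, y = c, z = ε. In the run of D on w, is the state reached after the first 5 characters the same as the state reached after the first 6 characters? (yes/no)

no

Run of D on the first 6 characters of w = c c c a b c:
  step 0: 0  (start)
  step 1: 1  (read c: 0→1)
  step 2: 2  (read c: 1→2)
  step 3: 1  (read c: 2→1)
  step 4: 1  (read a: 1→1)
  step 5: 2  (read b: 1→2)
  step 6: 1  (read c: 2→1)

After x (step 5): 2. After xy (step 6): 1.
They differ (2 ≠ 1), so y is not a cycle from the state after x; this split is not the one the pumping-lemma construction produces, and pumping y need not keep the string in L(D).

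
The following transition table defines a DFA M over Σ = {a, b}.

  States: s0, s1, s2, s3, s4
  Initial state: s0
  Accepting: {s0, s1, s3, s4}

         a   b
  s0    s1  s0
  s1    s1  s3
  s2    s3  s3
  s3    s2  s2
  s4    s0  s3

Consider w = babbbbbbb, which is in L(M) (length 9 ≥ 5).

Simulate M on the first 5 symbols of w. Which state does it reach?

s3

State sequence: s0 -b-> s0 -a-> s1 -b-> s3 -b-> s2 -b-> s3

After reading 5 characters, M is in state s3.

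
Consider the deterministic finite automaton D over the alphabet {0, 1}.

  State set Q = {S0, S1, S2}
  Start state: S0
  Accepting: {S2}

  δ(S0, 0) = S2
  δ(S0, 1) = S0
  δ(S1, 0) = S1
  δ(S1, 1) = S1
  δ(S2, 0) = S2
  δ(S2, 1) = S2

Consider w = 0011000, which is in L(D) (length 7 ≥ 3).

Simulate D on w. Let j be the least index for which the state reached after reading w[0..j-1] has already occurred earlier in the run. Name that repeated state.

S2

State sequence: S0 -0-> S2 -0-> S2 -1-> S2 -1-> S2 -0-> S2 -0-> S2 -0-> S2
First repeat at step 2: S2 was already visited.

The earliest repeat is at step j = 2: D is in S2, which it already visited at step i = 1.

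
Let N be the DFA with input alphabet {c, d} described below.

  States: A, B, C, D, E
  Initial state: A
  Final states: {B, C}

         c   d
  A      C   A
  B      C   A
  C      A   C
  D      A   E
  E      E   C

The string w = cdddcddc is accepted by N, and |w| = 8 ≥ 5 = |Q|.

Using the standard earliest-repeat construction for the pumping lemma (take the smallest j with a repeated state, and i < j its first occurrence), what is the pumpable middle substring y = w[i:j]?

d

State sequence: A -c-> C -d-> C -d-> C -d-> C -c-> A -d-> A -d-> A -c-> C
First repeat at step 2: C was already visited.

So i = 1, j = 2, giving x = w[0:1] = c, y = w[1:2] = d, z = w[2:8] = ddcddc.
Check: |xy| = 2 ≤ 5 and |y| = 1 ≥ 1. Reading y takes N from C back to C, so every xyⁱz is accepted.
With |Q| = 5, pigeonhole forces a state repeat no later than step 5; the substring read between the first and second visits to that state can be pumped.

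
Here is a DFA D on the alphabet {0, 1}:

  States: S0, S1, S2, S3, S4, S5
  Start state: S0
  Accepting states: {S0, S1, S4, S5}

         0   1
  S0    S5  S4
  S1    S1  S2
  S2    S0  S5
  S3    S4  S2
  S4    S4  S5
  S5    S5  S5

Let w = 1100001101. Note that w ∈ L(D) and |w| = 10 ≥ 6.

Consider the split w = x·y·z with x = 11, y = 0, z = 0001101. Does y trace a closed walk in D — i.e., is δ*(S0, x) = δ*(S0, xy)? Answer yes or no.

Run of D on the first 3 characters of w = 1 1 0:
  step 0: S0  (start)
  step 1: S4  (read 1: S0→S4)
  step 2: S5  (read 1: S4→S5)
  step 3: S5  (read 0: S5→S5)

After x (step 2): S5. After xy (step 3): S5.
They match, so y = 0 drives D around a cycle from S5 back to itself; pumping y any number of times keeps D in S5 before reading z, and xyⁱz ∈ L(D) for every i ≥ 0.

yes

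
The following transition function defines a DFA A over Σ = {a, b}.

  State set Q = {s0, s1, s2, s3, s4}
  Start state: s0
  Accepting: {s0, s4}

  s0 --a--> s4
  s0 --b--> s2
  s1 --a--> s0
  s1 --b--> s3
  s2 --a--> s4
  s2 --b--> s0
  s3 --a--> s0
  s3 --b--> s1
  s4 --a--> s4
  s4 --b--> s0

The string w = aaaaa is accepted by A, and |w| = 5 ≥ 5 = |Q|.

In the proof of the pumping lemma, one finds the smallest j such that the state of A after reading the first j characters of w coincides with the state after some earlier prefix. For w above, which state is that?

Run of A on w = a a a a a:
  step 0: s0  (start)
  step 1: s4  (read a: s0→s4)
  step 2: s4  (read a: s4→s4)   ← first repeat (s4 seen earlier)
  step 3: s4  (read a: s4→s4)
  step 4: s4  (read a: s4→s4)
  step 5: s4  (read a: s4→s4)

The earliest repeat is at step j = 2: A is in s4, which it already visited at step i = 1.
Since A has 5 states, any run of length ≥ 5 visits 5+1 states, so by pigeonhole some state repeats within the first 5 steps — that repeat gives the pumpable loop.

s4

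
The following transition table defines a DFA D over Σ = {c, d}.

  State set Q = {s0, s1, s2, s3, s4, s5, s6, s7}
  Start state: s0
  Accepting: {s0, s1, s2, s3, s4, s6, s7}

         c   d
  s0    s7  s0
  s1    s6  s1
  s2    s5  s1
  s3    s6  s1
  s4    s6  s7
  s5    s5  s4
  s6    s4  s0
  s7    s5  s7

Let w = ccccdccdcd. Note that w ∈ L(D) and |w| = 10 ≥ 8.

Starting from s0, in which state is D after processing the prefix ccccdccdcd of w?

s4

State sequence: s0 -c-> s7 -c-> s5 -c-> s5 -c-> s5 -d-> s4 -c-> s6 -c-> s4 -d-> s7 -c-> s5 -d-> s4

After reading 10 characters, D is in state s4.
(This kind of state-tracing is the core of the pumping-lemma construction: with 8 states, pigeonhole forces a repeat within the first 8 steps.)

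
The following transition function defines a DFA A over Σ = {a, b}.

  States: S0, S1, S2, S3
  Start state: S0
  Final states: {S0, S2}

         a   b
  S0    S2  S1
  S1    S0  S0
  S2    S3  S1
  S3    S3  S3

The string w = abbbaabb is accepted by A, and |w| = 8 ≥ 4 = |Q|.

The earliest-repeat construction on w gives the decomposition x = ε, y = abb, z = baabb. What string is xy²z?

abbabbbaabb

xy^2z = ε·abb·abb·baabb = abbabbbaabb.
Reading y = abb takes A from S0 back to S0, so after x·y·y the machine is still in S0, and z then leads to the accepting state S0. Hence abbabbbaabb ∈ L(A).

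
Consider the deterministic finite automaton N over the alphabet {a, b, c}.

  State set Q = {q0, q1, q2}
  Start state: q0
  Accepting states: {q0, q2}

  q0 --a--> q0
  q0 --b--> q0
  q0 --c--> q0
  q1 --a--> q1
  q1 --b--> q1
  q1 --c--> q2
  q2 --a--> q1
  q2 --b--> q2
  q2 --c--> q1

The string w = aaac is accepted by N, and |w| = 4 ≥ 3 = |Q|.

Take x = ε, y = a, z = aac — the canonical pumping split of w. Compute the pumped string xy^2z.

aaaac

xy^2z = ε·a·a·aac = aaaac.
Reading y = a takes N from q0 back to q0, so after x·y·y the machine is still in q0, and z then leads to the accepting state q0. Hence aaaac ∈ L(N).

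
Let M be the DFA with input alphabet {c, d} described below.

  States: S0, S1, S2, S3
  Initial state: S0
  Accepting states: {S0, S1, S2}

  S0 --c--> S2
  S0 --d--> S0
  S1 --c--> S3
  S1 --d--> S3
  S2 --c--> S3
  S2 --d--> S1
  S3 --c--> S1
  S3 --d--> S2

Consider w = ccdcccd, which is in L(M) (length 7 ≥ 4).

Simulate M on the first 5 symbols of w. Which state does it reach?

Run of M on the first 5 characters of w = c c d c c:
  step 0: S0  (start)
  step 1: S2  (read c: S0→S2)
  step 2: S3  (read c: S2→S3)
  step 3: S2  (read d: S3→S2)
  step 4: S3  (read c: S2→S3)
  step 5: S1  (read c: S3→S1)

After reading 5 characters, M is in state S1.

S1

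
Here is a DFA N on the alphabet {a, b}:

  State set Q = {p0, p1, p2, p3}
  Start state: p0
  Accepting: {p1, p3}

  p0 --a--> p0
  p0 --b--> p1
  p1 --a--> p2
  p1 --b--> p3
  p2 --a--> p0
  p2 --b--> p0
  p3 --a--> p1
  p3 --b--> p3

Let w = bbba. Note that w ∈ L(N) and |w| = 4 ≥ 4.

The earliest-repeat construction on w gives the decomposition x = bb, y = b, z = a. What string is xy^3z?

bbbbba

xy^3z = bb·b·b·b·a = bbbbba.
Reading y = b takes N from p3 back to p3, so after x·y·y·y the machine is still in p3, and z then leads to the accepting state p1. Hence bbbbba ∈ L(N).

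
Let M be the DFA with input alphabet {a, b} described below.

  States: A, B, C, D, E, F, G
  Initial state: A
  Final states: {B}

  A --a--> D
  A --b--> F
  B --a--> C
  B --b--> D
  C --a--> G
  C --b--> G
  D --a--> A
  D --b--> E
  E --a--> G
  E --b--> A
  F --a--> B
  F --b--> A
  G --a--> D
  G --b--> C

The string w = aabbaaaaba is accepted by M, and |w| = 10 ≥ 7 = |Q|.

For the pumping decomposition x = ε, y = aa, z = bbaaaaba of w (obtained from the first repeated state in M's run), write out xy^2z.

aaaabbaaaaba

xy^2z = ε·aa·aa·bbaaaaba = aaaabbaaaaba.
Reading y = aa takes M from A back to A, so after x·y·y the machine is still in A, and z then leads to the accepting state B. Hence aaaabbaaaaba ∈ L(M).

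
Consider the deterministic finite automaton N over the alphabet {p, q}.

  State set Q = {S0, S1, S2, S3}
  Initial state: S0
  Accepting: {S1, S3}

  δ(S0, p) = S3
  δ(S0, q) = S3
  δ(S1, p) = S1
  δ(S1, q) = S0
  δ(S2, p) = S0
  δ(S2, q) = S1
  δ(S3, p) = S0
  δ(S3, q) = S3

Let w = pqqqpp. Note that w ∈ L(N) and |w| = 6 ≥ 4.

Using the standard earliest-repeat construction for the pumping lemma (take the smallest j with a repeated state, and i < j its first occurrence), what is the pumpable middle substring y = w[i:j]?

State sequence: S0 -p-> S3 -q-> S3 -q-> S3 -q-> S3 -p-> S0 -p-> S3
First repeat at step 2: S3 was already visited.

So i = 1, j = 2, giving x = w[0:1] = p, y = w[1:2] = q, z = w[2:6] = qqpp.
Check: |xy| = 2 ≤ 4 and |y| = 1 ≥ 1. Reading y takes N from S3 back to S3, so every xyⁱz is accepted.
With |Q| = 4, pigeonhole forces a state repeat no later than step 4; the substring read between the first and second visits to that state can be pumped.

q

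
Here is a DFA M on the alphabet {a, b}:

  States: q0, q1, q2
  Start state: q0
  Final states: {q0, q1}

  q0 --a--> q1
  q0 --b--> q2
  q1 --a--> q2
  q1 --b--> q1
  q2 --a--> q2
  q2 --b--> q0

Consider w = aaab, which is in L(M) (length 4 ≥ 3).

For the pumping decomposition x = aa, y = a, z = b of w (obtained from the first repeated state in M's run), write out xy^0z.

aab

xy⁰z = xz = aa·b = aab.
Reading y = a takes M from q2 back to q2, so after x the machine is still in q2, and z then leads to the accepting state q0. Hence aab ∈ L(M).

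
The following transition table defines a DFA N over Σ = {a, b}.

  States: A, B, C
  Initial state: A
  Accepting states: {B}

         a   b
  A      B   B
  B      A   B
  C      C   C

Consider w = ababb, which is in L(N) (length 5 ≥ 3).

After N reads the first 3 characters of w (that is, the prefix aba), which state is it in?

A

State sequence: A -a-> B -b-> B -a-> A

After reading 3 characters, N is in state A.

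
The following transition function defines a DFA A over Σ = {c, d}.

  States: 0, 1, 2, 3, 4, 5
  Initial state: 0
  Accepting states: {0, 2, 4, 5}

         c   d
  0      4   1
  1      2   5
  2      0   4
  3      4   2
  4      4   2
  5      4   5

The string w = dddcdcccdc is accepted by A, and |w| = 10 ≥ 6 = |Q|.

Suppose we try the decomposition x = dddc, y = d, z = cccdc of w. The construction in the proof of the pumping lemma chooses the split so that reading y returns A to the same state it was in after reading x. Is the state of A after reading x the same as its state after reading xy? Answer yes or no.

no

State sequence: 0 -d-> 1 -d-> 5 -d-> 5 -c-> 4 -d-> 2

After x (step 4): 4. After xy (step 5): 2.
They differ (4 ≠ 2), so y is not a cycle from the state after x; this split is not the one the pumping-lemma construction produces, and pumping y need not keep the string in L(A).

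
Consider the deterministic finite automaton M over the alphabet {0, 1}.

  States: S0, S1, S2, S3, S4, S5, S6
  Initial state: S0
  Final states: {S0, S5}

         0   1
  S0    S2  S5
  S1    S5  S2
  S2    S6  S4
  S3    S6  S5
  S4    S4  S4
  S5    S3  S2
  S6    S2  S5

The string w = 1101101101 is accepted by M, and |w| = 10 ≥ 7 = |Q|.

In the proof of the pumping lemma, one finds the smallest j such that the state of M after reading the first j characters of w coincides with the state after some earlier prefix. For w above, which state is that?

S5

State sequence: S0 -1-> S5 -1-> S2 -0-> S6 -1-> S5 -1-> S2 -0-> S6 -1-> S5 -1-> S2 -0-> S6 -1-> S5
First repeat at step 4: S5 was already visited.

The earliest repeat is at step j = 4: M is in S5, which it already visited at step i = 1.
Pumping length from the standard proof: p = 7 (the number of states). The repeated state found above gives |xy| = j ≤ 7 and |y| = j − i ≥ 1.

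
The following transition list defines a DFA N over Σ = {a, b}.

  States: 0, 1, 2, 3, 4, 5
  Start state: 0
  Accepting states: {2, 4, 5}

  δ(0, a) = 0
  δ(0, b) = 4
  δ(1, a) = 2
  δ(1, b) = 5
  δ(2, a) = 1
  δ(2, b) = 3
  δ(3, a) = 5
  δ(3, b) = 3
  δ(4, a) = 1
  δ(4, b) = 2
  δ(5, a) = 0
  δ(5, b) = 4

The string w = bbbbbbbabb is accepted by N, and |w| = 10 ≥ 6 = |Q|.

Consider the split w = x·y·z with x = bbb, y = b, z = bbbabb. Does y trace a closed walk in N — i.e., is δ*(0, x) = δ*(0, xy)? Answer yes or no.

yes

Run of N on the first 4 characters of w = b b b b:
  step 0: 0  (start)
  step 1: 4  (read b: 0→4)
  step 2: 2  (read b: 4→2)
  step 3: 3  (read b: 2→3)
  step 4: 3  (read b: 3→3)

After x (step 3): 3. After xy (step 4): 3.
They match, so y = b drives N around a cycle from 3 back to itself; pumping y any number of times keeps N in 3 before reading z, and xyⁱz ∈ L(N) for every i ≥ 0.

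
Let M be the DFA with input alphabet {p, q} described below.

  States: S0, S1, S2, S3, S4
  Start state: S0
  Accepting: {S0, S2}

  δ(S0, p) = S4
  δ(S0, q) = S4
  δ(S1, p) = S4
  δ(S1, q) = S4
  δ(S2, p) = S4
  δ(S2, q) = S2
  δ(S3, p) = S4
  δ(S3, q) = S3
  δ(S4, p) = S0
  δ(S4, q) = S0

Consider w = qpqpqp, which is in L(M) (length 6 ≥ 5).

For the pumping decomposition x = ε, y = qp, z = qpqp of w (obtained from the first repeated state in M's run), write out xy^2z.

qpqpqpqp

xy^2z = ε·qp·qp·qpqp = qpqpqpqp.
Reading y = qp takes M from S0 back to S0, so after x·y·y the machine is still in S0, and z then leads to the accepting state S0. Hence qpqpqpqp ∈ L(M).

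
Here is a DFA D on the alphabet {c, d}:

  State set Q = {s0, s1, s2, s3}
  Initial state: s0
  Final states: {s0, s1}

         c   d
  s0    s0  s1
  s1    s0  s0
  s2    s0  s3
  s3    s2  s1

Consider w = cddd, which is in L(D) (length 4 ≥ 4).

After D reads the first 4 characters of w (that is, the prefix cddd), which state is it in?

State sequence: s0 -c-> s0 -d-> s1 -d-> s0 -d-> s1

After reading 4 characters, D is in state s1.
(This kind of state-tracing is the core of the pumping-lemma construction: with 4 states, pigeonhole forces a repeat within the first 4 steps.)

s1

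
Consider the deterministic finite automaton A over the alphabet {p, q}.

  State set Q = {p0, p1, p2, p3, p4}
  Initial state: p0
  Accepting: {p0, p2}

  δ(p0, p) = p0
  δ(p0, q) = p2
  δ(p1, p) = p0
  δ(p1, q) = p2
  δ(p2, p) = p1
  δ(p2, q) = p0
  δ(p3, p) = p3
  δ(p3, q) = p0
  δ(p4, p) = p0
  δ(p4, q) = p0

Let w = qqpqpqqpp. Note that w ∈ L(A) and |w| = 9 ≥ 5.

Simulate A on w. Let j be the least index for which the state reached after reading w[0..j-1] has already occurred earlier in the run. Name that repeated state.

p0

State sequence: p0 -q-> p2 -q-> p0 -p-> p0 -q-> p2 -p-> p1 -q-> p2 -q-> p0 -p-> p0 -p-> p0
First repeat at step 2: p0 was already visited.

The earliest repeat is at step j = 2: A is in p0, which it already visited at step i = 0.
With |Q| = 5, pigeonhole forces a state repeat no later than step 5; the substring read between the first and second visits to that state can be pumped.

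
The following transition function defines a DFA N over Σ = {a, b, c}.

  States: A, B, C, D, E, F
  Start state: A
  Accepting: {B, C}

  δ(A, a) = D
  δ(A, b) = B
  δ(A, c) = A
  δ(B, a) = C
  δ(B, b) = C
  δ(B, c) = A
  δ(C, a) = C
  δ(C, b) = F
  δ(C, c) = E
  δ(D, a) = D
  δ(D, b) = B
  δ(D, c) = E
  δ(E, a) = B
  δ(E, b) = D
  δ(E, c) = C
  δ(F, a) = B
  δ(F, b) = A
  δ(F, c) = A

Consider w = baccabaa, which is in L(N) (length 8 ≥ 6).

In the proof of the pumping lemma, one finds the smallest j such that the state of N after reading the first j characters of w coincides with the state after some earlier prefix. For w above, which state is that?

C

State sequence: A -b-> B -a-> C -c-> E -c-> C -a-> C -b-> F -a-> B -a-> C
First repeat at step 4: C was already visited.

The earliest repeat is at step j = 4: N is in C, which it already visited at step i = 2.
Since N has 6 states, any run of length ≥ 6 visits 6+1 states, so by pigeonhole some state repeats within the first 6 steps — that repeat gives the pumpable loop.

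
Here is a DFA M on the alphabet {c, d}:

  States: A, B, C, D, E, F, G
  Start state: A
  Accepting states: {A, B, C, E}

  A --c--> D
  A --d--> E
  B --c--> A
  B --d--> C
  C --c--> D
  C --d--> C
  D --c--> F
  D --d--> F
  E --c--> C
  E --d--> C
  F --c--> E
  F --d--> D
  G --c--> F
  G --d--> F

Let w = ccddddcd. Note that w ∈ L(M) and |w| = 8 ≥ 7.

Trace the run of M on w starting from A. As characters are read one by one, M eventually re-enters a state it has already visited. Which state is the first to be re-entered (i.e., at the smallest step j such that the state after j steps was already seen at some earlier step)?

Run of M on w = c c d d d d c d:
  step 0: A  (start)
  step 1: D  (read c: A→D)
  step 2: F  (read c: D→F)
  step 3: D  (read d: F→D)   ← first repeat (D seen earlier)
  step 4: F  (read d: D→F)
  step 5: D  (read d: F→D)
  step 6: F  (read d: D→F)
  step 7: E  (read c: F→E)
  step 8: C  (read d: E→C)

The earliest repeat is at step j = 3: M is in D, which it already visited at step i = 1.

D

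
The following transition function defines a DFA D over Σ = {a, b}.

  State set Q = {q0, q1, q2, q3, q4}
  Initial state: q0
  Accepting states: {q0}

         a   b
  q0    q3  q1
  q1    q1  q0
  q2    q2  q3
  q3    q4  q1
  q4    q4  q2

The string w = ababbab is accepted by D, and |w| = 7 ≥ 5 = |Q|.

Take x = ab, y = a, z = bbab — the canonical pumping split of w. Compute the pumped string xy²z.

xy^2z = ab·a·a·bbab = abaabbab.
Reading y = a takes D from q1 back to q1, so after x·y·y the machine is still in q1, and z then leads to the accepting state q0. Hence abaabbab ∈ L(D).

abaabbab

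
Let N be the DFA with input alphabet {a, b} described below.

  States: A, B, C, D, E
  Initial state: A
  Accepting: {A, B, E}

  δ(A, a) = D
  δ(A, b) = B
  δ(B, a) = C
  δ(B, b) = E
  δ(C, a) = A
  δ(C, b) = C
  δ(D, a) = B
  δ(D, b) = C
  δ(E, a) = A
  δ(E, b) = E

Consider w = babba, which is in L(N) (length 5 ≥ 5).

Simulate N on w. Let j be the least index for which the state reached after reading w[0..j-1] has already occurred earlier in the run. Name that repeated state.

State sequence: A -b-> B -a-> C -b-> C -b-> C -a-> A
First repeat at step 3: C was already visited.

The earliest repeat is at step j = 3: N is in C, which it already visited at step i = 2.
Since N has 5 states, any run of length ≥ 5 visits 5+1 states, so by pigeonhole some state repeats within the first 5 steps — that repeat gives the pumpable loop.

C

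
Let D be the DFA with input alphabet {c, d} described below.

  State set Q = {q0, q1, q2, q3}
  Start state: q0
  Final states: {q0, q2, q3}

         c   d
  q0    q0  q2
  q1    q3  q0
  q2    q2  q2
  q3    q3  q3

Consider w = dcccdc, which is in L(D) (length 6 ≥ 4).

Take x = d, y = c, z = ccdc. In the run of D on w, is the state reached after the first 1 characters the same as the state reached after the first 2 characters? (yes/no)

yes

Run of D on the first 2 characters of w = d c:
  step 0: q0  (start)
  step 1: q2  (read d: q0→q2)
  step 2: q2  (read c: q2→q2)

After x (step 1): q2. After xy (step 2): q2.
They match, so y = c drives D around a cycle from q2 back to itself; pumping y any number of times keeps D in q2 before reading z, and xyⁱz ∈ L(D) for every i ≥ 0.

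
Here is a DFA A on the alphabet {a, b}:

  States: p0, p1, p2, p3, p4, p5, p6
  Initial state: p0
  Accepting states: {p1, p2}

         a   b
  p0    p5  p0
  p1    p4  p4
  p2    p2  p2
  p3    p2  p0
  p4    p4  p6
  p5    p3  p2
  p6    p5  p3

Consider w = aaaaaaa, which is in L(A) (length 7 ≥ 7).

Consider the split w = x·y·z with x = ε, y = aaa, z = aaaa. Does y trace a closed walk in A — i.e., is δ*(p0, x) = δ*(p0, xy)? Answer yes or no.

State sequence: p0 -a-> p5 -a-> p3 -a-> p2

After x (step 0): p0. After xy (step 3): p2.
They differ (p0 ≠ p2), so y is not a cycle from the state after x; this split is not the one the pumping-lemma construction produces, and pumping y need not keep the string in L(A).

no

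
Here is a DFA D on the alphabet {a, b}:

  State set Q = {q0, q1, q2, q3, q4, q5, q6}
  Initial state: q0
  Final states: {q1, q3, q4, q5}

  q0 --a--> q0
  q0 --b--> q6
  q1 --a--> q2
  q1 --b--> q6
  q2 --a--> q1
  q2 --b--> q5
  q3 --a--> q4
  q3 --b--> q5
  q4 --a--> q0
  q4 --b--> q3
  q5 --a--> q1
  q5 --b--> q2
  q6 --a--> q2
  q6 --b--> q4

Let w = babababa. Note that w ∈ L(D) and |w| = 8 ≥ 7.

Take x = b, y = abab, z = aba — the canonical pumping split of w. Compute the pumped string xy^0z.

baba

xy⁰z = xz = b·aba = baba.
Reading y = abab takes D from q6 back to q6, so after x the machine is still in q6, and z then leads to the accepting state q1. Hence baba ∈ L(D).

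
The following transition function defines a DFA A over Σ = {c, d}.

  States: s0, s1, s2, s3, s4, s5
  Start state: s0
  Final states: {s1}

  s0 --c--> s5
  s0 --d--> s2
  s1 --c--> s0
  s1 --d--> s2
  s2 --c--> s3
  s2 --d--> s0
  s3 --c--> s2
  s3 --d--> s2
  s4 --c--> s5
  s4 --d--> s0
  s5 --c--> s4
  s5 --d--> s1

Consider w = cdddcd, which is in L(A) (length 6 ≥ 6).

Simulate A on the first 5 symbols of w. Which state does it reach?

s5

State sequence: s0 -c-> s5 -d-> s1 -d-> s2 -d-> s0 -c-> s5

After reading 5 characters, A is in state s5.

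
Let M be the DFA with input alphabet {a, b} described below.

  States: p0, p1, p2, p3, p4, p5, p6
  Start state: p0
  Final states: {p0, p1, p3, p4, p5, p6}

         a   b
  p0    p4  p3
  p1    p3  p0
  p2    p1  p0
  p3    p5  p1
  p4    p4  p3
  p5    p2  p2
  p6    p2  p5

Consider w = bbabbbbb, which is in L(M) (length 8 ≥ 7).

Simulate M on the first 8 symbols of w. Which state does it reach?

p0

Run of M on the first 8 characters of w = b b a b b b b b:
  step 0: p0  (start)
  step 1: p3  (read b: p0→p3)
  step 2: p1  (read b: p3→p1)
  step 3: p3  (read a: p1→p3)
  step 4: p1  (read b: p3→p1)
  step 5: p0  (read b: p1→p0)
  step 6: p3  (read b: p0→p3)
  step 7: p1  (read b: p3→p1)
  step 8: p0  (read b: p1→p0)

After reading 8 characters, M is in state p0.
(This kind of state-tracing is the core of the pumping-lemma construction: with 7 states, pigeonhole forces a repeat within the first 7 steps.)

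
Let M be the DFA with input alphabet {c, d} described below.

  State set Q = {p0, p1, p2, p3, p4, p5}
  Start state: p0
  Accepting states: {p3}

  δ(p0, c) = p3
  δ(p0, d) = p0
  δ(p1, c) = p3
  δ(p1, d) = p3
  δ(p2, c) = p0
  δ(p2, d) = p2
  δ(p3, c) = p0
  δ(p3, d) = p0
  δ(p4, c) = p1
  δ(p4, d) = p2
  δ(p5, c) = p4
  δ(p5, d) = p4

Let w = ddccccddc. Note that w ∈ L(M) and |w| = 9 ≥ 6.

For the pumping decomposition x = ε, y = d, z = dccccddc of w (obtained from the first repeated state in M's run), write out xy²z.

xy^2z = ε·d·d·dccccddc = dddccccddc.
Reading y = d takes M from p0 back to p0, so after x·y·y the machine is still in p0, and z then leads to the accepting state p3. Hence dddccccddc ∈ L(M).

dddccccddc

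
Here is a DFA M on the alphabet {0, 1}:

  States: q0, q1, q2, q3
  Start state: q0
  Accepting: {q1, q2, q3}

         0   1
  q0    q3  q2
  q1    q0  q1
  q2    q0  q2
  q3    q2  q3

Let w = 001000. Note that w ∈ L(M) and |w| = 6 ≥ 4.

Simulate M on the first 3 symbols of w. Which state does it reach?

Run of M on the first 3 characters of w = 0 0 1:
  step 0: q0  (start)
  step 1: q3  (read 0: q0→q3)
  step 2: q2  (read 0: q3→q2)
  step 3: q2  (read 1: q2→q2)

After reading 3 characters, M is in state q2.
(This kind of state-tracing is the core of the pumping-lemma construction: with 4 states, pigeonhole forces a repeat within the first 4 steps.)

q2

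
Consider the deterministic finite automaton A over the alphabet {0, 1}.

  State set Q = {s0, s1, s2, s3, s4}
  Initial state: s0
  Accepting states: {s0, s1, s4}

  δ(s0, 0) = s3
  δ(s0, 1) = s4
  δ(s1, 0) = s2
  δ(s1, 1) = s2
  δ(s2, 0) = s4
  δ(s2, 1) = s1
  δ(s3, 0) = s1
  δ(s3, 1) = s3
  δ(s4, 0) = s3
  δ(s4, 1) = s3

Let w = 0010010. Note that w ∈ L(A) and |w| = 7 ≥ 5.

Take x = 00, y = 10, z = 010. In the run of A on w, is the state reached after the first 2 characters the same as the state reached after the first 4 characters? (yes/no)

no

Run of A on the first 4 characters of w = 0 0 1 0:
  step 0: s0  (start)
  step 1: s3  (read 0: s0→s3)
  step 2: s1  (read 0: s3→s1)
  step 3: s2  (read 1: s1→s2)
  step 4: s4  (read 0: s2→s4)

After x (step 2): s1. After xy (step 4): s4.
They differ (s1 ≠ s4), so y is not a cycle from the state after x; this split is not the one the pumping-lemma construction produces, and pumping y need not keep the string in L(A).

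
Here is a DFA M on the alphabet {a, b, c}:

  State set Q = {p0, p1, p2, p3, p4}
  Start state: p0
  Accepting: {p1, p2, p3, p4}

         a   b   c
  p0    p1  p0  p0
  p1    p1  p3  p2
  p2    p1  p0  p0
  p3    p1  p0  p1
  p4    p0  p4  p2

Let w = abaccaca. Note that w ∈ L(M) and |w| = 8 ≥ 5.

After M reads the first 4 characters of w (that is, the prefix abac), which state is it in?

Run of M on the first 4 characters of w = a b a c:
  step 0: p0  (start)
  step 1: p1  (read a: p0→p1)
  step 2: p3  (read b: p1→p3)
  step 3: p1  (read a: p3→p1)
  step 4: p2  (read c: p1→p2)

After reading 4 characters, M is in state p2.
(This kind of state-tracing is the core of the pumping-lemma construction: with 5 states, pigeonhole forces a repeat within the first 5 steps.)

p2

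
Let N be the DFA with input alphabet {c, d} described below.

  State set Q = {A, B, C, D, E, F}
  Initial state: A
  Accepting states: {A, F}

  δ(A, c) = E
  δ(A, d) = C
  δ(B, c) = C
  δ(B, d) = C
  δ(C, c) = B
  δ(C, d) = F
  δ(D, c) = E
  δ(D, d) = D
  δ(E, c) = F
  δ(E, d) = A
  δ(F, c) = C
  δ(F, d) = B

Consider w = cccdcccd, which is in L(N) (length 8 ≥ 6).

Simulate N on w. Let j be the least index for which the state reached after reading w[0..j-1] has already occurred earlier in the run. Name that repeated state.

Run of N on w = c c c d c c c d:
  step 0: A  (start)
  step 1: E  (read c: A→E)
  step 2: F  (read c: E→F)
  step 3: C  (read c: F→C)
  step 4: F  (read d: C→F)   ← first repeat (F seen earlier)
  step 5: C  (read c: F→C)
  step 6: B  (read c: C→B)
  step 7: C  (read c: B→C)
  step 8: F  (read d: C→F)

The earliest repeat is at step j = 4: N is in F, which it already visited at step i = 2.
The DFA has 6 states, so the proof of the pumping lemma guarantees a repeated state among the first 6+1 visited; the segment between the two visits is the pumpable y.

F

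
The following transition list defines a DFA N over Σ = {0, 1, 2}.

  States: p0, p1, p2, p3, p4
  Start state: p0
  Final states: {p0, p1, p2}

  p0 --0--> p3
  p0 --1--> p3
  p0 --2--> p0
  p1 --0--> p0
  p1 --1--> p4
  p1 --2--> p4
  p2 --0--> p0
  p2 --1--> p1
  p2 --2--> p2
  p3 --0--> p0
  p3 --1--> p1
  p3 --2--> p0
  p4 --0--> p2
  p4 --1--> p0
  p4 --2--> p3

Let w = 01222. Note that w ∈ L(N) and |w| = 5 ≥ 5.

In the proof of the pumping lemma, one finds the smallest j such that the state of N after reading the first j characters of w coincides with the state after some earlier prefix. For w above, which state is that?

p3

State sequence: p0 -0-> p3 -1-> p1 -2-> p4 -2-> p3 -2-> p0
First repeat at step 4: p3 was already visited.

The earliest repeat is at step j = 4: N is in p3, which it already visited at step i = 1.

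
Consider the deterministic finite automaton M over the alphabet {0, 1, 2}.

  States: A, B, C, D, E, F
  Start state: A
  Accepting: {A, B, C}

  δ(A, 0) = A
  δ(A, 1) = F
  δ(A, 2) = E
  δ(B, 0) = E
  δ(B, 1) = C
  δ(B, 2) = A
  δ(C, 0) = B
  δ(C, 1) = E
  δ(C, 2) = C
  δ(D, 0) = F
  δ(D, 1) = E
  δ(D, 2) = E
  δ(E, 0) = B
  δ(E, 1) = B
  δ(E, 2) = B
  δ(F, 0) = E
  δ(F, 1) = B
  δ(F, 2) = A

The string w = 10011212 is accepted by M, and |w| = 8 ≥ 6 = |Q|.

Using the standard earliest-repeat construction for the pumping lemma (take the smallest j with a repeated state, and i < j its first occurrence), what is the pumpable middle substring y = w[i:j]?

Run of M on w = 1 0 0 1 1 2 1 2:
  step 0: A  (start)
  step 1: F  (read 1: A→F)
  step 2: E  (read 0: F→E)
  step 3: B  (read 0: E→B)
  step 4: C  (read 1: B→C)
  step 5: E  (read 1: C→E)   ← first repeat (E seen earlier)
  step 6: B  (read 2: E→B)
  step 7: C  (read 1: B→C)
  step 8: C  (read 2: C→C)

So i = 2, j = 5, giving x = w[0:2] = 10, y = w[2:5] = 011, z = w[5:8] = 212.
Check: |xy| = 5 ≤ 6 and |y| = 3 ≥ 1. Reading y takes M from E back to E, so every xyⁱz is accepted.

011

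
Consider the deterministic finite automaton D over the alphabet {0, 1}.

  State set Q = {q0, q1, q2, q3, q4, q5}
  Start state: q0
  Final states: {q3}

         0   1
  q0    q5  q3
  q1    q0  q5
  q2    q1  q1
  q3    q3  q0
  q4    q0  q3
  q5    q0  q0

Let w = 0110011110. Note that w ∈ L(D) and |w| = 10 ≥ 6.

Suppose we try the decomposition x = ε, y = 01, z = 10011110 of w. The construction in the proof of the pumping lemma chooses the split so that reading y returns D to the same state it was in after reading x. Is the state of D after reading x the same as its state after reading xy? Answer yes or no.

Run of D on the first 2 characters of w = 0 1:
  step 0: q0  (start)
  step 1: q5  (read 0: q0→q5)
  step 2: q0  (read 1: q5→q0)

After x (step 0): q0. After xy (step 2): q0.
They match, so y = 01 drives D around a cycle from q0 back to itself; pumping y any number of times keeps D in q0 before reading z, and xyⁱz ∈ L(D) for every i ≥ 0.

yes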